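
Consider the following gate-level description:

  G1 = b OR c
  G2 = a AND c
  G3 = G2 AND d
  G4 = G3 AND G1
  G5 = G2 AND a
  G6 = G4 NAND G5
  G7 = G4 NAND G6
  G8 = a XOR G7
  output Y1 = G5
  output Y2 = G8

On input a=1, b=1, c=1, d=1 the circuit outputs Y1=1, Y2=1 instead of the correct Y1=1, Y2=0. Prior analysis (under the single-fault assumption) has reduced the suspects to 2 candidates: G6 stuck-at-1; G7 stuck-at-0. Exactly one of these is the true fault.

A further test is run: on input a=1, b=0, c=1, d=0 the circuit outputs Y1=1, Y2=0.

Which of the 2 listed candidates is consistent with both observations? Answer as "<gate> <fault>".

Evaluate each candidate on input a=1, b=0, c=1, d=0:
  G6 stuck-at-1: G1=1, G2=1, G3=0, G4=0, G5=1, G6=1 [stuck-at-1], G7=1, G8=0 → Y1=1, Y2=0 — matches
  G7 stuck-at-0: G1=1, G2=1, G3=0, G4=0, G5=1, G6=1, G7=0 [stuck-at-0], G8=1 → Y1=1, Y2=1 — eliminated
Only G6 stuck-at-1 reproduces the observed Y1=1, Y2=0.

G6 stuck-at-1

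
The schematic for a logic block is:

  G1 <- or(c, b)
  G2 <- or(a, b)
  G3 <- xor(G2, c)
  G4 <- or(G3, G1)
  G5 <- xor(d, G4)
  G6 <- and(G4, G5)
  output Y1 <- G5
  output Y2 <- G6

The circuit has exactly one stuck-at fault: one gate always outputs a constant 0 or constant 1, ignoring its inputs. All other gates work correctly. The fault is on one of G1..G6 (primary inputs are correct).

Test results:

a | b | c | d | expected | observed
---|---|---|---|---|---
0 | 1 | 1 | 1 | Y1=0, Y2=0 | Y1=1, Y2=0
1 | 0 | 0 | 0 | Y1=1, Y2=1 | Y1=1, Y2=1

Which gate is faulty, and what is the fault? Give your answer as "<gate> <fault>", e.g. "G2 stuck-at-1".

Fault-free values for test 1 (a=0, b=1, c=1, d=1): G1=1, G2=1, G3=0, G4=1, G5=0, G6=0, giving Y1=0, Y2=0. Observed Y1=1, Y2=0.
Test 1: faults giving observed Y1=1, Y2=0 are {G1 stuck-at-0, G4 stuck-at-0}.
Test 2 (a=1, b=0, c=0, d=0): fault-free G1=0, G2=1, G3=1, G4=1, G5=1, G6=1 → Y1=1, Y2=1; observed Y1=1, Y2=1. Eliminates G4 stuck-at-0.
Only G1 stuck-at-0 is consistent with every test.

G1 stuck-at-0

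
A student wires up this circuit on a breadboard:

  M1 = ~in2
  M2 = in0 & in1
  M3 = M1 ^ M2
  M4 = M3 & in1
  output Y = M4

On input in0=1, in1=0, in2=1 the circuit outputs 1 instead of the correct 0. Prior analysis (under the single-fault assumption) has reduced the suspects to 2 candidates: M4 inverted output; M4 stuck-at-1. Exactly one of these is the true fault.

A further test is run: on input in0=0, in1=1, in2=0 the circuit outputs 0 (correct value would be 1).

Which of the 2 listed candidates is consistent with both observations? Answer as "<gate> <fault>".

Evaluate each candidate on input in0=0, in1=1, in2=0:
  M4 inverted output: M1=1, M2=0, M3=1, M4=0 [inverted output] → 0 — matches
  M4 stuck-at-1: M1=1, M2=0, M3=1, M4=1 [stuck-at-1] → 1 — eliminated
Only M4 inverted output reproduces the observed 0.

M4 inverted output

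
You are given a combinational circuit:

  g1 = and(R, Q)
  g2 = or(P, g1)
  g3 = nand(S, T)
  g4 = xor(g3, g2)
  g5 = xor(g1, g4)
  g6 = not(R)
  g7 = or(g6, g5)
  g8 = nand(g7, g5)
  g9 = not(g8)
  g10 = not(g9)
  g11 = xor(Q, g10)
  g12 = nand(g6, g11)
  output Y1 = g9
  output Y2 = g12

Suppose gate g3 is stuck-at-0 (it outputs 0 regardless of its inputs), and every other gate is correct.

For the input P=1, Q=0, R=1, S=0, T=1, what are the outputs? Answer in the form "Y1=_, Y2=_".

Propagate with g3 forced: g1=0, g2=1, g3=0 [stuck-at-0], g4=1, g5=1, g6=0, g7=1, g8=0, g9=1, g10=0, g11=0, g12=1.
So the outputs are Y1=1, Y2=1. (Without the fault they would be Y1=0, Y2=1.)

Y1=1, Y2=1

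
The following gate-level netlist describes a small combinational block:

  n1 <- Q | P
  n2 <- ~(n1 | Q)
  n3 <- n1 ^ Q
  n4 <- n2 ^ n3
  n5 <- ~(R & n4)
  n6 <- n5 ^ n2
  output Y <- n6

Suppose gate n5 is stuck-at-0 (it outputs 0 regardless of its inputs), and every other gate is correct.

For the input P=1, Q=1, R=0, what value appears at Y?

Propagate with n5 forced: n1=1, n2=0, n3=0, n4=0, n5=0 [stuck-at-0], n6=0.
So Y = 0. (Without the fault it would be 1.)

0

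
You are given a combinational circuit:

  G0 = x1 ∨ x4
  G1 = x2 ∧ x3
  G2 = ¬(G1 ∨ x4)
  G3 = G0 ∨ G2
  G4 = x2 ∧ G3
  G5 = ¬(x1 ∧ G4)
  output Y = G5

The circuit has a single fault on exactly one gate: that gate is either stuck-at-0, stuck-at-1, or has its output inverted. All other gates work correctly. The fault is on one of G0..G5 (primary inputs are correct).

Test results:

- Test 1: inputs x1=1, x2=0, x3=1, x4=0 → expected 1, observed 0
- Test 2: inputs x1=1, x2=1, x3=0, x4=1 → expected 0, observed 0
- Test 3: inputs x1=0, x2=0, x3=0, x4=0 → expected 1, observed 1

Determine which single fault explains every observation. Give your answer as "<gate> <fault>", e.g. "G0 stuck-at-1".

Fault-free values for test 1 (x1=1, x2=0, x3=1, x4=0): G0=1, G1=0, G2=1, G3=1, G4=0, G5=1, giving Y=1. Observed 0.
Test 1: faults giving observed 0 are {G4 stuck-at-1, G4 inverted output, G5 stuck-at-0, G5 inverted output}.
Test 2 (x1=1, x2=1, x3=0, x4=1): fault-free G0=1, G1=0, G2=0, G3=1, G4=1, G5=0 → 0; observed 0. Eliminates G4 inverted output, G5 inverted output.
Test 3 (x1=0, x2=0, x3=0, x4=0): fault-free G0=0, G1=0, G2=1, G3=1, G4=0, G5=1 → 1; observed 1. Eliminates G5 stuck-at-0.
Only G4 stuck-at-1 is consistent with every test.

G4 stuck-at-1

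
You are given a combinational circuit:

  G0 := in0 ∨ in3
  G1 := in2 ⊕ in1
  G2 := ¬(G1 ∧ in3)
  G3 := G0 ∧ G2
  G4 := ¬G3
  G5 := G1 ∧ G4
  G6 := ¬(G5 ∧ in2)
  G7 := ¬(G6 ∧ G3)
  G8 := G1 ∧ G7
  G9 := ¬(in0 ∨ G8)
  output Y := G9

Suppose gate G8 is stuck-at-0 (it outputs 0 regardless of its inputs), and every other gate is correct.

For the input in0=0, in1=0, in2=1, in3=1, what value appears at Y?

Propagate with G8 forced: G0=1, G1=1, G2=0, G3=0, G4=1, G5=1, G6=0, G7=1, G8=0 [stuck-at-0], G9=1.
So Y = 1. (Without the fault it would be 0.)

1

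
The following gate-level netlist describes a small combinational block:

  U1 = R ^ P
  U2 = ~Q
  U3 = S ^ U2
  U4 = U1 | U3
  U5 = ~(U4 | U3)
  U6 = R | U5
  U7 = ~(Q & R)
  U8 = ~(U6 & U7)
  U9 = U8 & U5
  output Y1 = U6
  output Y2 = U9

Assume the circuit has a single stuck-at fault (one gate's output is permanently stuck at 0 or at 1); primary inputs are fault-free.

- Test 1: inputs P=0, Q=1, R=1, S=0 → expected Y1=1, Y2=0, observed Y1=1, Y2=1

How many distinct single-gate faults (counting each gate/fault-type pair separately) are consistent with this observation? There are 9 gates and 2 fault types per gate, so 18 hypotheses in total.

4

Fault-free: U1=1, U2=0, U3=0, U4=1, U5=0, U6=1, U7=0, U8=1, U9=0 → Y1=1, Y2=0. Observed Y1=1, Y2=1.
  U1: stuck-at-0 ✓; others ✗
  U2: none of the 2 fault types match ✗
  U3: none of the 2 fault types match ✗
  U4: stuck-at-0 ✓; others ✗
  U5: stuck-at-1 ✓; others ✗
  U6: none of the 2 fault types match ✗
  U7: none of the 2 fault types match ✗
  U8: none of the 2 fault types match ✗
  U9: stuck-at-1 ✓; others ✗
Consistent faults: {U1 stuck-at-0, U4 stuck-at-0, U5 stuck-at-1, U9 stuck-at-1} — 4 in all.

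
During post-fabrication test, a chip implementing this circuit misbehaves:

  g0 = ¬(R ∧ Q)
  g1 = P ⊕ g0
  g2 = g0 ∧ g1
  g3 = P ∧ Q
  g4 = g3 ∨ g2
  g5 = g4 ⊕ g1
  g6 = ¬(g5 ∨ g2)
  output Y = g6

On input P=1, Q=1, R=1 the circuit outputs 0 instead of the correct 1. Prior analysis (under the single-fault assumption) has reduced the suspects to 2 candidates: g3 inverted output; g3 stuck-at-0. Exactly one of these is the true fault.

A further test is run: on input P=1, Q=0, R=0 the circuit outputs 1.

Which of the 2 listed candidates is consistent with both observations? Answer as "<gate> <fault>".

Evaluate each candidate on input P=1, Q=0, R=0:
  g3 inverted output: g0=1, g1=0, g2=0, g3=1 [inverted output], g4=1, g5=1, g6=0 → 0 — eliminated
  g3 stuck-at-0: g0=1, g1=0, g2=0, g3=0 [stuck-at-0], g4=0, g5=0, g6=1 → 1 — matches
Only g3 stuck-at-0 reproduces the observed 1.

g3 stuck-at-0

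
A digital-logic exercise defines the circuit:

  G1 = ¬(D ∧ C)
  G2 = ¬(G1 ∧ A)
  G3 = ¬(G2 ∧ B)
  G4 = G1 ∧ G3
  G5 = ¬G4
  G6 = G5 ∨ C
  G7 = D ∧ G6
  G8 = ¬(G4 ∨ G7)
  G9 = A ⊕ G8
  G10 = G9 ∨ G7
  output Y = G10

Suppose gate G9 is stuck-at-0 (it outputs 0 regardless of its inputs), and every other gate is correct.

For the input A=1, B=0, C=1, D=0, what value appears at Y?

0

Propagate with G9 forced: G1=1, G2=0, G3=1, G4=1, G5=0, G6=1, G7=0, G8=0, G9=0 [stuck-at-0], G10=0.
So Y = 0. (Without the fault it would be 1.)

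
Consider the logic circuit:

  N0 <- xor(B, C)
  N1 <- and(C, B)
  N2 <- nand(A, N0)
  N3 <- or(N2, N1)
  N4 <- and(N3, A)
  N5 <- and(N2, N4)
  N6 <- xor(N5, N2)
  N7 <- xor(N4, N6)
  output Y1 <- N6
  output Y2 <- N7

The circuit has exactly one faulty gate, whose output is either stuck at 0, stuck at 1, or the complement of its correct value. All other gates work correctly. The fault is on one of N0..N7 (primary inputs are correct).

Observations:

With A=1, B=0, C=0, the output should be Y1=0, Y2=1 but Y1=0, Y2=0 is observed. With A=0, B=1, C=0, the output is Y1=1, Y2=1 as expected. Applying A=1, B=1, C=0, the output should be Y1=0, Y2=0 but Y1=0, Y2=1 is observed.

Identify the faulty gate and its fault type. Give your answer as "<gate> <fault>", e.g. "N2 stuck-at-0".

N0 inverted output

Fault-free values for test 1 (A=1, B=0, C=0): N0=0, N1=0, N2=1, N3=1, N4=1, N5=1, N6=0, N7=1, giving Y1=0, Y2=1. Observed Y1=0, Y2=0.
Test 1: faults giving observed Y1=0, Y2=0 are {N0 stuck-at-1, N0 inverted output, N2 stuck-at-0, N2 inverted output, N7 stuck-at-0, N7 inverted output}.
Test 2 (A=0, B=1, C=0): fault-free N0=1, N1=0, N2=1, N3=1, N4=0, N5=0, N6=1, N7=1 → Y1=1, Y2=1; observed Y1=1, Y2=1. Eliminates N2 stuck-at-0, N2 inverted output, N7 stuck-at-0, N7 inverted output.
Test 3 (A=1, B=1, C=0): fault-free N0=1, N1=0, N2=0, N3=0, N4=0, N5=0, N6=0, N7=0 → Y1=0, Y2=0; observed Y1=0, Y2=1. Eliminates N0 stuck-at-1.
Only N0 inverted output is consistent with every test.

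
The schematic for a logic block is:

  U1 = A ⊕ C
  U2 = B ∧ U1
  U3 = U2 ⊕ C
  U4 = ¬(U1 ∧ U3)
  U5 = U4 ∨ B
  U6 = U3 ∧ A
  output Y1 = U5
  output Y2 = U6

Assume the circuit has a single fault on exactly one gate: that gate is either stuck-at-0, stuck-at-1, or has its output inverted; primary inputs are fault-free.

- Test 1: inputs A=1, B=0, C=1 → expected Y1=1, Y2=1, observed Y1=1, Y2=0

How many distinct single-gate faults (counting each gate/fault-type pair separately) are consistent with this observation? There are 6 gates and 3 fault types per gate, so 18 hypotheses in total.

6

Fault-free: U1=0, U2=0, U3=1, U4=1, U5=1, U6=1 → Y1=1, Y2=1. Observed Y1=1, Y2=0.
  U1: none of the 3 fault types match ✗
  U2: stuck-at-1, inverted output ✓; others ✗
  U3: stuck-at-0, inverted output ✓; others ✗
  U4: none of the 3 fault types match ✗
  U5: none of the 3 fault types match ✗
  U6: stuck-at-0, inverted output ✓; others ✗
Consistent faults: {U2 stuck-at-1, U2 inverted output, U3 stuck-at-0, U3 inverted output, U6 stuck-at-0, U6 inverted output} — 6 in all.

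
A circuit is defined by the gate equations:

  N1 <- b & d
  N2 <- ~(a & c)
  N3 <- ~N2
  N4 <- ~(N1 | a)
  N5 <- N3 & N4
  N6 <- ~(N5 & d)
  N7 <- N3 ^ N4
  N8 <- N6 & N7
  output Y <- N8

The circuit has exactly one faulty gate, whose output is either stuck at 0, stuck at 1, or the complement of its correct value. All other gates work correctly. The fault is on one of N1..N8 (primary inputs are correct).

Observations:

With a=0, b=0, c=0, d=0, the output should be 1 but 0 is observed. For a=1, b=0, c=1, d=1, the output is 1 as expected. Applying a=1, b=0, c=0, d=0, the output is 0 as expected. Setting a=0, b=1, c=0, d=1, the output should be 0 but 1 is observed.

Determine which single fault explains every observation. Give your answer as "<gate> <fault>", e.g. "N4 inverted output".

N1 inverted output

Fault-free values for test 1 (a=0, b=0, c=0, d=0): N1=0, N2=1, N3=0, N4=1, N5=0, N6=1, N7=1, N8=1, giving Y=1. Observed 0.
Test 1: faults giving observed 0 are {N1 stuck-at-1, N1 inverted output, N2 stuck-at-0, N2 inverted output, N3 stuck-at-1, N3 inverted output, N4 stuck-at-0, N4 inverted output, N6 stuck-at-0, N6 inverted output, N7 stuck-at-0, N7 inverted output, N8 stuck-at-0, N8 inverted output}.
Test 2 (a=1, b=0, c=1, d=1): fault-free N1=0, N2=0, N3=1, N4=0, N5=0, N6=1, N7=1, N8=1 → 1; observed 1. Eliminates N2 inverted output, N3 inverted output, N4 inverted output, N6 stuck-at-0, N6 inverted output, N7 stuck-at-0, N7 inverted output, N8 stuck-at-0, N8 inverted output.
Test 3 (a=1, b=0, c=0, d=0): fault-free N1=0, N2=1, N3=0, N4=0, N5=0, N6=1, N7=0, N8=0 → 0; observed 0. Eliminates N2 stuck-at-0, N3 stuck-at-1.
Test 4 (a=0, b=1, c=0, d=1): fault-free N1=1, N2=1, N3=0, N4=0, N5=0, N6=1, N7=0, N8=0 → 0; observed 1. Eliminates N1 stuck-at-1, N4 stuck-at-0.
Only N1 inverted output is consistent with every test.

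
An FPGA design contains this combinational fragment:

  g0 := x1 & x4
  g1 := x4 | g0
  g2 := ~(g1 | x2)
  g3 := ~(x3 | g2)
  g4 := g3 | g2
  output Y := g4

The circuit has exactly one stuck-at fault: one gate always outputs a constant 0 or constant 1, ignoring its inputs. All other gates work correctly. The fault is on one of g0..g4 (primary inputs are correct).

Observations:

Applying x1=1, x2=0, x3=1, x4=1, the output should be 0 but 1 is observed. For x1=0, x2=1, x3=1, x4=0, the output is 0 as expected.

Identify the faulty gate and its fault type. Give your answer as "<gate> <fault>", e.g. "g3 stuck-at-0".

Fault-free values for test 1 (x1=1, x2=0, x3=1, x4=1): g0=1, g1=1, g2=0, g3=0, g4=0, giving Y=0. Observed 1.
Test 1: faults giving observed 1 are {g1 stuck-at-0, g2 stuck-at-1, g3 stuck-at-1, g4 stuck-at-1}.
Test 2 (x1=0, x2=1, x3=1, x4=0): fault-free g0=0, g1=0, g2=0, g3=0, g4=0 → 0; observed 0. Eliminates g2 stuck-at-1, g3 stuck-at-1, g4 stuck-at-1.
Only g1 stuck-at-0 is consistent with every test.

g1 stuck-at-0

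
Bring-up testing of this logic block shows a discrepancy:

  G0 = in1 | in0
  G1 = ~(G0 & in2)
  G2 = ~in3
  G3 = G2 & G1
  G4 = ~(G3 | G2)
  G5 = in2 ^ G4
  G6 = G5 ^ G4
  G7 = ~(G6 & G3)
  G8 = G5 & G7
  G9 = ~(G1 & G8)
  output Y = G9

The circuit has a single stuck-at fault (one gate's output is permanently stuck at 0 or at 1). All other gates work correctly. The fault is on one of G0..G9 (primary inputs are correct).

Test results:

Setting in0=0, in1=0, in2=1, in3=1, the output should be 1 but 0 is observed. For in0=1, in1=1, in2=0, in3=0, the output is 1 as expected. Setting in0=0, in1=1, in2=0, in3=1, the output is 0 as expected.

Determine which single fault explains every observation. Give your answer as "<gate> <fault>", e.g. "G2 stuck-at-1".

Fault-free values for test 1 (in0=0, in1=0, in2=1, in3=1): G0=0, G1=1, G2=0, G3=0, G4=1, G5=0, G6=1, G7=1, G8=0, G9=1, giving Y=1. Observed 0.
Test 1: faults giving observed 0 are {G4 stuck-at-0, G5 stuck-at-1, G8 stuck-at-1, G9 stuck-at-0}.
Test 2 (in0=1, in1=1, in2=0, in3=0): fault-free G0=1, G1=1, G2=1, G3=1, G4=0, G5=0, G6=0, G7=1, G8=0, G9=1 → 1; observed 1. Eliminates G8 stuck-at-1, G9 stuck-at-0.
Test 3 (in0=0, in1=1, in2=0, in3=1): fault-free G0=1, G1=1, G2=0, G3=0, G4=1, G5=1, G6=0, G7=1, G8=1, G9=0 → 0; observed 0. Eliminates G4 stuck-at-0.
Only G5 stuck-at-1 is consistent with every test.

G5 stuck-at-1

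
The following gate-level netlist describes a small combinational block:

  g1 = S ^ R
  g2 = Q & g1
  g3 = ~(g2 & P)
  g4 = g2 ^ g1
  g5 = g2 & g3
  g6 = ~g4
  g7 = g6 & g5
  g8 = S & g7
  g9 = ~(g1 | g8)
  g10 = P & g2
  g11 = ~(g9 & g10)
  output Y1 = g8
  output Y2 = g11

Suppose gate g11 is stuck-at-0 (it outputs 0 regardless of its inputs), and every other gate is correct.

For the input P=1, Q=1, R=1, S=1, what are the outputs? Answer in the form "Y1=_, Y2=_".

Y1=0, Y2=0

Propagate with g11 forced: g1=0, g2=0, g3=1, g4=0, g5=0, g6=1, g7=0, g8=0, g9=1, g10=0, g11=0 [stuck-at-0].
So the outputs are Y1=0, Y2=0. (Without the fault they would be Y1=0, Y2=1.)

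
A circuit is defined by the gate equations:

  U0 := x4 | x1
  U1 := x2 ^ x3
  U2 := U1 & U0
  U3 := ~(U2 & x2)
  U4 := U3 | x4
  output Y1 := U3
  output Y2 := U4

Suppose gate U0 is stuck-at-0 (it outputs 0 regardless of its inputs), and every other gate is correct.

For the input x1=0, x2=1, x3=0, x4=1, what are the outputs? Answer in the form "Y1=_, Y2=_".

Propagate with U0 forced: U0=0 [stuck-at-0], U1=1, U2=0, U3=1, U4=1.
So the outputs are Y1=1, Y2=1. (Without the fault they would be Y1=0, Y2=1.)

Y1=1, Y2=1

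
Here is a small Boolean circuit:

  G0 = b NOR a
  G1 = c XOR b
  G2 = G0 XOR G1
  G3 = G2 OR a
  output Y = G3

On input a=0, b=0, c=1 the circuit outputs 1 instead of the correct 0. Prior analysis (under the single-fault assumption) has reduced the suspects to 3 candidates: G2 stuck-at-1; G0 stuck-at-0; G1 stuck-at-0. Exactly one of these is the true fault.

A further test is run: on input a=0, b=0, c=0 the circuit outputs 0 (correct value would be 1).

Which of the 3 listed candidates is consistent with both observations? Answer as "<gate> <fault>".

Evaluate each candidate on input a=0, b=0, c=0:
  G2 stuck-at-1: G0=1, G1=0, G2=1 [stuck-at-1], G3=1 → 1 — eliminated
  G0 stuck-at-0: G0=0 [stuck-at-0], G1=0, G2=0, G3=0 → 0 — matches
  G1 stuck-at-0: G0=1, G1=0 [stuck-at-0], G2=1, G3=1 → 1 — eliminated
Only G0 stuck-at-0 reproduces the observed 0.

G0 stuck-at-0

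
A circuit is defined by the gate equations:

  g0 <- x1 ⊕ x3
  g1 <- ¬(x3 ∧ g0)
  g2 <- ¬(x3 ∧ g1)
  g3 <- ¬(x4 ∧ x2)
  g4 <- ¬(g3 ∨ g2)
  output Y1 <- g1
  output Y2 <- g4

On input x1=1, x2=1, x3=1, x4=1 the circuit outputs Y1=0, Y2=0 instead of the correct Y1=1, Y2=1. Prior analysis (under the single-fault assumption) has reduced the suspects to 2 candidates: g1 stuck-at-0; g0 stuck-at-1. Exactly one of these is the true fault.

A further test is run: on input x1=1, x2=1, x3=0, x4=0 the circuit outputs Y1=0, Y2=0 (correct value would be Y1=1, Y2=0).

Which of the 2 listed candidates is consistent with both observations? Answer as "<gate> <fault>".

g1 stuck-at-0

Evaluate each candidate on input x1=1, x2=1, x3=0, x4=0:
  g1 stuck-at-0: g0=1, g1=0 [stuck-at-0], g2=1, g3=1, g4=0 → Y1=0, Y2=0 — matches
  g0 stuck-at-1: g0=1 [stuck-at-1], g1=1, g2=1, g3=1, g4=0 → Y1=1, Y2=0 — eliminated
Only g1 stuck-at-0 reproduces the observed Y1=0, Y2=0.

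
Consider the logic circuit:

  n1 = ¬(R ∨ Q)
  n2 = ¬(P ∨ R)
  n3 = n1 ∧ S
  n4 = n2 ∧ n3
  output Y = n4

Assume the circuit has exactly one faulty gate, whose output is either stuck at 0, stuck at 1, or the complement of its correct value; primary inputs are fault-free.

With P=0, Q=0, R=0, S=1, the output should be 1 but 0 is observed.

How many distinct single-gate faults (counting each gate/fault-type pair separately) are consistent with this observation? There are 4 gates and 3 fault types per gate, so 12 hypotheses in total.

8

Fault-free: n1=1, n2=1, n3=1, n4=1 → 1. Observed 0.
  n1 stuck-at-0: output 0 ✓
  n1 stuck-at-1: output 1 ✗
  n1 inverted output: output 0 ✓
  n2 stuck-at-0: output 0 ✓
  n2 stuck-at-1: output 1 ✗
  n2 inverted output: output 0 ✓
  n3 stuck-at-0: output 0 ✓
  n3 stuck-at-1: output 1 ✗
  n3 inverted output: output 0 ✓
  n4 stuck-at-0: output 0 ✓
  n4 stuck-at-1: output 1 ✗
  n4 inverted output: output 0 ✓
Consistent faults: {n1 stuck-at-0, n1 inverted output, n2 stuck-at-0, n2 inverted output, n3 stuck-at-0, n3 inverted output, n4 stuck-at-0, n4 inverted output} — 8 in all.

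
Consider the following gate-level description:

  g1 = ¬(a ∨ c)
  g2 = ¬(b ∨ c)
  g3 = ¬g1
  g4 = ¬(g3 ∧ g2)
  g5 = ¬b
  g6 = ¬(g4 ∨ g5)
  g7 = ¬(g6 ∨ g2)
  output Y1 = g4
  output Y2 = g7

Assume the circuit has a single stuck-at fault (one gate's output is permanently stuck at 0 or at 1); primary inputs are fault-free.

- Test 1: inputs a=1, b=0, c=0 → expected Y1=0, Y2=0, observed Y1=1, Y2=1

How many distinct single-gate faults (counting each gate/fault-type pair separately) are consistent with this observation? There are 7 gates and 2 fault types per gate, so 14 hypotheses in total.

Fault-free: g1=0, g2=1, g3=1, g4=0, g5=1, g6=0, g7=0 → Y1=0, Y2=0. Observed Y1=1, Y2=1.
  g1 stuck-at-0: output Y1=0, Y2=0 ✗
  g1 stuck-at-1: output Y1=1, Y2=0 ✗
  g2 stuck-at-0: output Y1=1, Y2=1 ✓
  g2 stuck-at-1: output Y1=0, Y2=0 ✗
  g3 stuck-at-0: output Y1=1, Y2=0 ✗
  g3 stuck-at-1: output Y1=0, Y2=0 ✗
  g4 stuck-at-0: output Y1=0, Y2=0 ✗
  g4 stuck-at-1: output Y1=1, Y2=0 ✗
  g5 stuck-at-0: output Y1=0, Y2=0 ✗
  g5 stuck-at-1: output Y1=0, Y2=0 ✗
  g6 stuck-at-0: output Y1=0, Y2=0 ✗
  g6 stuck-at-1: output Y1=0, Y2=0 ✗
  g7 stuck-at-0: output Y1=0, Y2=0 ✗
  g7 stuck-at-1: output Y1=0, Y2=1 ✗
Consistent faults: {g2 stuck-at-0} — 1 in all.

1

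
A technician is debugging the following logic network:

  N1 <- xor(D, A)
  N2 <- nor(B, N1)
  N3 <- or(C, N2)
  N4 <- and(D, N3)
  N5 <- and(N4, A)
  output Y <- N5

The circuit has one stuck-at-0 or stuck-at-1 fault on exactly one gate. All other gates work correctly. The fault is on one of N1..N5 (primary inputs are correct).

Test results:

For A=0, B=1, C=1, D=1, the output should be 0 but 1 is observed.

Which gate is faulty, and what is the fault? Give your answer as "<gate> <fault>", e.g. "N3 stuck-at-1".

Fault-free values for test 1 (A=0, B=1, C=1, D=1): N1=1, N2=0, N3=1, N4=1, N5=0, giving Y=0. Observed 1.
Test 1: faults giving observed 1 are {N5 stuck-at-1}.
Only N5 stuck-at-1 is consistent with every test.

N5 stuck-at-1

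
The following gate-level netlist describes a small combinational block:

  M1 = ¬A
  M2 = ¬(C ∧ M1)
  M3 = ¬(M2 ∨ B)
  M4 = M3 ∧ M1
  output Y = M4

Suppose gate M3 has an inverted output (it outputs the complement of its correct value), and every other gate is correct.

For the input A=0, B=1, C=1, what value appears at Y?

1

Propagate with M3 forced: M1=1, M2=0, M3=1 [inverted output], M4=1.
So Y = 1. (Without the fault it would be 0.)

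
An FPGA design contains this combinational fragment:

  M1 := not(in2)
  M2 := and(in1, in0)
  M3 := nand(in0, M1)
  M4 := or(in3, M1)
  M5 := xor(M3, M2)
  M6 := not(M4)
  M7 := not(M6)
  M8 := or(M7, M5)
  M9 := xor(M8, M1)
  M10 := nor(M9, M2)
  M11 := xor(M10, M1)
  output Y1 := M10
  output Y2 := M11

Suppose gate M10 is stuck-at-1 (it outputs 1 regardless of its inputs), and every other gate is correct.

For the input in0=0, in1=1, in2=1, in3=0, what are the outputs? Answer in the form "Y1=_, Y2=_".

Propagate with M10 forced: M1=0, M2=0, M3=1, M4=0, M5=1, M6=1, M7=0, M8=1, M9=1, M10=1 [stuck-at-1], M11=1.
So the outputs are Y1=1, Y2=1. (Without the fault they would be Y1=0, Y2=0.)

Y1=1, Y2=1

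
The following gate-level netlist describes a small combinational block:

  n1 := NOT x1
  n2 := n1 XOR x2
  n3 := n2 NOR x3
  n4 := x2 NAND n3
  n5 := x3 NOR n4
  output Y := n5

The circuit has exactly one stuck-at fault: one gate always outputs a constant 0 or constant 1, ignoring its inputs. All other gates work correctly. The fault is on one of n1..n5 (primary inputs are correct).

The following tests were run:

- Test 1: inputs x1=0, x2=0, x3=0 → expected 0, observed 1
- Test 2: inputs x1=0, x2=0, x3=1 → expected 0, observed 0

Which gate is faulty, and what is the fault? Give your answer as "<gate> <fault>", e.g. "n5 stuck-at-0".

Fault-free values for test 1 (x1=0, x2=0, x3=0): n1=1, n2=1, n3=0, n4=1, n5=0, giving Y=0. Observed 1.
Test 1: faults giving observed 1 are {n4 stuck-at-0, n5 stuck-at-1}.
Test 2 (x1=0, x2=0, x3=1): fault-free n1=1, n2=1, n3=0, n4=1, n5=0 → 0; observed 0. Eliminates n5 stuck-at-1.
Only n4 stuck-at-0 is consistent with every test.

n4 stuck-at-0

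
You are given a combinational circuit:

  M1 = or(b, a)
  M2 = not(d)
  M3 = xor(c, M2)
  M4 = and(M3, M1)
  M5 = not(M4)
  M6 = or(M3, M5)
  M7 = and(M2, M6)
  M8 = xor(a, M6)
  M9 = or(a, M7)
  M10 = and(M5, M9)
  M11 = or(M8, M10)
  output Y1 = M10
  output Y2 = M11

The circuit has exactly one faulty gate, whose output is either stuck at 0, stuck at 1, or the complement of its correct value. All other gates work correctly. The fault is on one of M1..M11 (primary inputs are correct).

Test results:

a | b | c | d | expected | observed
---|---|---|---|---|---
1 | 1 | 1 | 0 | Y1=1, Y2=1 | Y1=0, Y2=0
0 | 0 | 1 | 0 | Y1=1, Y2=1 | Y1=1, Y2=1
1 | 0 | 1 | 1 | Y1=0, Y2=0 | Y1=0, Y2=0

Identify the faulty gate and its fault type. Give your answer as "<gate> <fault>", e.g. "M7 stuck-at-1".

M3 stuck-at-1

Fault-free values for test 1 (a=1, b=1, c=1, d=0): M1=1, M2=1, M3=0, M4=0, M5=1, M6=1, M7=1, M8=0, M9=1, M10=1, M11=1, giving Y1=1, Y2=1. Observed Y1=0, Y2=0.
Test 1: faults giving observed Y1=0, Y2=0 are {M2 stuck-at-0, M2 inverted output, M3 stuck-at-1, M3 inverted output, M9 stuck-at-0, M9 inverted output, M10 stuck-at-0, M10 inverted output}.
Test 2 (a=0, b=0, c=1, d=0): fault-free M1=0, M2=1, M3=0, M4=0, M5=1, M6=1, M7=1, M8=1, M9=1, M10=1, M11=1 → Y1=1, Y2=1; observed Y1=1, Y2=1. Eliminates M2 stuck-at-0, M2 inverted output, M9 stuck-at-0, M9 inverted output, M10 stuck-at-0, M10 inverted output.
Test 3 (a=1, b=0, c=1, d=1): fault-free M1=1, M2=0, M3=1, M4=1, M5=0, M6=1, M7=0, M8=0, M9=1, M10=0, M11=0 → Y1=0, Y2=0; observed Y1=0, Y2=0. Eliminates M3 inverted output.
Only M3 stuck-at-1 is consistent with every test.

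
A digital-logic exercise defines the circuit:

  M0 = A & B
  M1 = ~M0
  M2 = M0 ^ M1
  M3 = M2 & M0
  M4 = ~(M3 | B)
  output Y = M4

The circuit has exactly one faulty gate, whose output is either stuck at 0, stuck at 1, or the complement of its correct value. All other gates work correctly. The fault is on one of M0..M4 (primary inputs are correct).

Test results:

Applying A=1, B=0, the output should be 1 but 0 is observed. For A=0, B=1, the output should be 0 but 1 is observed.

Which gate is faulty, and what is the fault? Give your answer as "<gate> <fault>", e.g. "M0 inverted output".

Fault-free values for test 1 (A=1, B=0): M0=0, M1=1, M2=1, M3=0, M4=1, giving Y=1. Observed 0.
Test 1: faults giving observed 0 are {M0 stuck-at-1, M0 inverted output, M3 stuck-at-1, M3 inverted output, M4 stuck-at-0, M4 inverted output}.
Test 2 (A=0, B=1): fault-free M0=0, M1=1, M2=1, M3=0, M4=0 → 0; observed 1. Eliminates M0 stuck-at-1, M0 inverted output, M3 stuck-at-1, M3 inverted output, M4 stuck-at-0.
Only M4 inverted output is consistent with every test.

M4 inverted output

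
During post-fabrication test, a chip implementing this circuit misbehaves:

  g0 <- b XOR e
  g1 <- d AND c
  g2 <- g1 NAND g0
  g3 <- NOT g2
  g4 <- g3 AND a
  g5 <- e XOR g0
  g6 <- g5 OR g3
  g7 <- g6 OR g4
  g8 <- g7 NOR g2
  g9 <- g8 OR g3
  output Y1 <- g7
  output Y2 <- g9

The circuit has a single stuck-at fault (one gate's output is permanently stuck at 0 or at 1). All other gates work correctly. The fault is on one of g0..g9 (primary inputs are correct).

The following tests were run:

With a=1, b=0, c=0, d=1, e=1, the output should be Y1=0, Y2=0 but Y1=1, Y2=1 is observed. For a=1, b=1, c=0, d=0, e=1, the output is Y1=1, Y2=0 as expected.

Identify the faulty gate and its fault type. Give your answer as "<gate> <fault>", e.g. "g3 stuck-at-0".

g1 stuck-at-1

Fault-free values for test 1 (a=1, b=0, c=0, d=1, e=1): g0=1, g1=0, g2=1, g3=0, g4=0, g5=0, g6=0, g7=0, g8=0, g9=0, giving Y1=0, Y2=0. Observed Y1=1, Y2=1.
Test 1: faults giving observed Y1=1, Y2=1 are {g1 stuck-at-1, g2 stuck-at-0, g3 stuck-at-1}.
Test 2 (a=1, b=1, c=0, d=0, e=1): fault-free g0=0, g1=0, g2=1, g3=0, g4=0, g5=1, g6=1, g7=1, g8=0, g9=0 → Y1=1, Y2=0; observed Y1=1, Y2=0. Eliminates g2 stuck-at-0, g3 stuck-at-1.
Only g1 stuck-at-1 is consistent with every test.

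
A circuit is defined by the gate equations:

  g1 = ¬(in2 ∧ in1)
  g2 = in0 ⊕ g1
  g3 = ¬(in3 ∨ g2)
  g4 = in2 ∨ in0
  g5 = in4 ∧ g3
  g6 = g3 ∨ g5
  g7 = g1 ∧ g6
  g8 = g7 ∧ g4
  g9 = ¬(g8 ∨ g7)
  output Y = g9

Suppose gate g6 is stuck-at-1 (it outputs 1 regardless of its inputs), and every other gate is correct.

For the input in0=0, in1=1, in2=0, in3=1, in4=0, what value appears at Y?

Propagate with g6 forced: g1=1, g2=1, g3=0, g4=0, g5=0, g6=1 [stuck-at-1], g7=1, g8=0, g9=0.
So Y = 0. (Without the fault it would be 1.)

0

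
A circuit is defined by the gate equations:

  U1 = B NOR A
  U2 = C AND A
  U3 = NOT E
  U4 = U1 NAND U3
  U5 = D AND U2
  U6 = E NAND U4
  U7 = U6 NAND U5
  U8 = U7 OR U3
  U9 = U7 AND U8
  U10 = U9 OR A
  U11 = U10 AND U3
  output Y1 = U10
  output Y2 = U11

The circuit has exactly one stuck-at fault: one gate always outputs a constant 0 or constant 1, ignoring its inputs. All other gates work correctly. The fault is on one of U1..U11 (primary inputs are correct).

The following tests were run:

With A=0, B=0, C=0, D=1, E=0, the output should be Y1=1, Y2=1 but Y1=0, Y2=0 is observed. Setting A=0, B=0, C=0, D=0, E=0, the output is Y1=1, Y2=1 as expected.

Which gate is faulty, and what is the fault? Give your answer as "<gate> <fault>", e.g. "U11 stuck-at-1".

Fault-free values for test 1 (A=0, B=0, C=0, D=1, E=0): U1=1, U2=0, U3=1, U4=0, U5=0, U6=1, U7=1, U8=1, U9=1, U10=1, U11=1, giving Y1=1, Y2=1. Observed Y1=0, Y2=0.
Test 1: faults giving observed Y1=0, Y2=0 are {U2 stuck-at-1, U5 stuck-at-1, U7 stuck-at-0, U8 stuck-at-0, U9 stuck-at-0, U10 stuck-at-0}.
Test 2 (A=0, B=0, C=0, D=0, E=0): fault-free U1=1, U2=0, U3=1, U4=0, U5=0, U6=1, U7=1, U8=1, U9=1, U10=1, U11=1 → Y1=1, Y2=1; observed Y1=1, Y2=1. Eliminates U5 stuck-at-1, U7 stuck-at-0, U8 stuck-at-0, U9 stuck-at-0, U10 stuck-at-0.
Only U2 stuck-at-1 is consistent with every test.

U2 stuck-at-1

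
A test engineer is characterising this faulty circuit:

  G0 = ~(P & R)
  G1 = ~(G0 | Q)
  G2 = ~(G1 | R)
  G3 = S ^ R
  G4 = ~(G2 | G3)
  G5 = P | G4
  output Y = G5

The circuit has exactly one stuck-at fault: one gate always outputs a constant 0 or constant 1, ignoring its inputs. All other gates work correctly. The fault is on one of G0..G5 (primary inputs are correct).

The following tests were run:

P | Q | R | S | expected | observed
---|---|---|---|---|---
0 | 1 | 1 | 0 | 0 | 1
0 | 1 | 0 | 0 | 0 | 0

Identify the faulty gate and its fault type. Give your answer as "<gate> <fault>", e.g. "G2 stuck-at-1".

G3 stuck-at-0

Fault-free values for test 1 (P=0, Q=1, R=1, S=0): G0=1, G1=0, G2=0, G3=1, G4=0, G5=0, giving Y=0. Observed 1.
Test 1: faults giving observed 1 are {G3 stuck-at-0, G4 stuck-at-1, G5 stuck-at-1}.
Test 2 (P=0, Q=1, R=0, S=0): fault-free G0=1, G1=0, G2=1, G3=0, G4=0, G5=0 → 0; observed 0. Eliminates G4 stuck-at-1, G5 stuck-at-1.
Only G3 stuck-at-0 is consistent with every test.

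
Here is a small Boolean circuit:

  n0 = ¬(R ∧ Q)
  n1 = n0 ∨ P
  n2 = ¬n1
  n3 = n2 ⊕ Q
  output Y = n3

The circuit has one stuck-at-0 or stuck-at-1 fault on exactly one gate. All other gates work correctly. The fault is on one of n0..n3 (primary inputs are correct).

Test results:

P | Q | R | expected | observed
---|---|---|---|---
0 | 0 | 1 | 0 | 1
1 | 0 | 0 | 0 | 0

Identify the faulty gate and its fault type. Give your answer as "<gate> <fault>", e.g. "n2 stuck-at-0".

Fault-free values for test 1 (P=0, Q=0, R=1): n0=1, n1=1, n2=0, n3=0, giving Y=0. Observed 1.
Test 1: faults giving observed 1 are {n0 stuck-at-0, n1 stuck-at-0, n2 stuck-at-1, n3 stuck-at-1}.
Test 2 (P=1, Q=0, R=0): fault-free n0=1, n1=1, n2=0, n3=0 → 0; observed 0. Eliminates n1 stuck-at-0, n2 stuck-at-1, n3 stuck-at-1.
Only n0 stuck-at-0 is consistent with every test.

n0 stuck-at-0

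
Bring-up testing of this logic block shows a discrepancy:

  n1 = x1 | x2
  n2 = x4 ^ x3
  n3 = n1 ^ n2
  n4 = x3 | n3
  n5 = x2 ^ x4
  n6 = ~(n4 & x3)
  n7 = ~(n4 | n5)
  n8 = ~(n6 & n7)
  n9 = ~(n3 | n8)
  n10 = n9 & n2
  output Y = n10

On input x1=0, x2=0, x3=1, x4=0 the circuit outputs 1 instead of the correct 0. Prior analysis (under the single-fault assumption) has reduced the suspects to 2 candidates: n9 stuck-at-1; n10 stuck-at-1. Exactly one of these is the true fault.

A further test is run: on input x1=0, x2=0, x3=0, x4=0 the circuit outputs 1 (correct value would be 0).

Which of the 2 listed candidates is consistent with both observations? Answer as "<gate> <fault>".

Evaluate each candidate on input x1=0, x2=0, x3=0, x4=0:
  n9 stuck-at-1: n1=0, n2=0, n3=0, n4=0, n5=0, n6=1, n7=1, n8=0, n9=1 [stuck-at-1], n10=0 → 0 — eliminated
  n10 stuck-at-1: n1=0, n2=0, n3=0, n4=0, n5=0, n6=1, n7=1, n8=0, n9=1, n10=1 [stuck-at-1] → 1 — matches
Only n10 stuck-at-1 reproduces the observed 1.

n10 stuck-at-1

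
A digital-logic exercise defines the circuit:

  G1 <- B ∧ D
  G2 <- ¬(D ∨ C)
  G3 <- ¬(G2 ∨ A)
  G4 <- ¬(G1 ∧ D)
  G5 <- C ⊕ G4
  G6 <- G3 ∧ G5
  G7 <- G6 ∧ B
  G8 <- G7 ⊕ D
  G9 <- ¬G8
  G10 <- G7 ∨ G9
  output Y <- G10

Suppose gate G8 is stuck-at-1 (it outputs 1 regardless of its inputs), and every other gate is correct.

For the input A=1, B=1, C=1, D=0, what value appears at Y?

0

Propagate with G8 forced: G1=0, G2=0, G3=0, G4=1, G5=0, G6=0, G7=0, G8=1 [stuck-at-1], G9=0, G10=0.
So Y = 0. (Without the fault it would be 1.)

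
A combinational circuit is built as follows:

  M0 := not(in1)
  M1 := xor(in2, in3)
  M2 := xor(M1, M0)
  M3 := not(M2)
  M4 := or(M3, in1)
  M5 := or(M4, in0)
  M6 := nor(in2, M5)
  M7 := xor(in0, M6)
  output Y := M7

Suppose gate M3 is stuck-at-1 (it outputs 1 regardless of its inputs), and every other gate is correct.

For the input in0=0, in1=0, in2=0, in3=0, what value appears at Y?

0

Propagate with M3 forced: M0=1, M1=0, M2=1, M3=1 [stuck-at-1], M4=1, M5=1, M6=0, M7=0.
So Y = 0. (Without the fault it would be 1.)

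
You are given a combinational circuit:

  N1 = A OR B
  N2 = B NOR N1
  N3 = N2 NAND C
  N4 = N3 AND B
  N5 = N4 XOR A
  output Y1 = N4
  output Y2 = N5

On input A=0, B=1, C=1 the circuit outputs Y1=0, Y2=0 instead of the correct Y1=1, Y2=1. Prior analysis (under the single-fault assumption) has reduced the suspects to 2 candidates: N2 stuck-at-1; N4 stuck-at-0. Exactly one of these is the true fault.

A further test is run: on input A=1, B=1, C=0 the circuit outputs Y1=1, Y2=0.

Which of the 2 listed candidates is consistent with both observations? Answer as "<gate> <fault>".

Evaluate each candidate on input A=1, B=1, C=0:
  N2 stuck-at-1: N1=1, N2=1 [stuck-at-1], N3=1, N4=1, N5=0 → Y1=1, Y2=0 — matches
  N4 stuck-at-0: N1=1, N2=0, N3=1, N4=0 [stuck-at-0], N5=1 → Y1=0, Y2=1 — eliminated
Only N2 stuck-at-1 reproduces the observed Y1=1, Y2=0.

N2 stuck-at-1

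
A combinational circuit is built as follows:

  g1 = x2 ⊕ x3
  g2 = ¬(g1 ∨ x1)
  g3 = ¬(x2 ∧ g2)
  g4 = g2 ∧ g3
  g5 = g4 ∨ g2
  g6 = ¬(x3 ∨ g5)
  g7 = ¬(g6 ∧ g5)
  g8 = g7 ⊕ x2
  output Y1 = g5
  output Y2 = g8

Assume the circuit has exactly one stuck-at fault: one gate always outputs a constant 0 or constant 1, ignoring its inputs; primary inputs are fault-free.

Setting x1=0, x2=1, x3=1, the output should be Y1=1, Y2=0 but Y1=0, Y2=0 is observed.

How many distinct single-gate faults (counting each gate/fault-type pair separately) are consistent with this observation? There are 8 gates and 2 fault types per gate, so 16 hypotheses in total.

Fault-free: g1=0, g2=1, g3=0, g4=0, g5=1, g6=0, g7=1, g8=0 → Y1=1, Y2=0. Observed Y1=0, Y2=0.
  g1: stuck-at-1 ✓; others ✗
  g2: stuck-at-0 ✓; others ✗
  g3: none of the 2 fault types match ✗
  g4: none of the 2 fault types match ✗
  g5: stuck-at-0 ✓; others ✗
  g6: none of the 2 fault types match ✗
  g7: none of the 2 fault types match ✗
  g8: none of the 2 fault types match ✗
Consistent faults: {g1 stuck-at-1, g2 stuck-at-0, g5 stuck-at-0} — 3 in all.

3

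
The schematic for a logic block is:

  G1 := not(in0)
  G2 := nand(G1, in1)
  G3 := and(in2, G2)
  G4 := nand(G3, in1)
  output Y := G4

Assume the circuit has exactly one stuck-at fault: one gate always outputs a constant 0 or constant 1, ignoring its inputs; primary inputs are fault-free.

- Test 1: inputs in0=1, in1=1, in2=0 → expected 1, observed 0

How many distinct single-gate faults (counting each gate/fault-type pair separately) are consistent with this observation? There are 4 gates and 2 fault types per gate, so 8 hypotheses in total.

2

Fault-free: G1=0, G2=1, G3=0, G4=1 → 1. Observed 0.
  G1 stuck-at-0: output 1 ✗
  G1 stuck-at-1: output 1 ✗
  G2 stuck-at-0: output 1 ✗
  G2 stuck-at-1: output 1 ✗
  G3 stuck-at-0: output 1 ✗
  G3 stuck-at-1: output 0 ✓
  G4 stuck-at-0: output 0 ✓
  G4 stuck-at-1: output 1 ✗
Consistent faults: {G3 stuck-at-1, G4 stuck-at-0} — 2 in all.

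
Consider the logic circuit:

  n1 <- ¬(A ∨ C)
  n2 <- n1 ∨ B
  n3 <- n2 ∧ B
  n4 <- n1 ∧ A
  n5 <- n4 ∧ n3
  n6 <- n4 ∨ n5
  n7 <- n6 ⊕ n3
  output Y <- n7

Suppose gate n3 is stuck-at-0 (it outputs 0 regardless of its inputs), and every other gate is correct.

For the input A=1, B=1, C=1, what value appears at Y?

0

Propagate with n3 forced: n1=0, n2=1, n3=0 [stuck-at-0], n4=0, n5=0, n6=0, n7=0.
So Y = 0. (Without the fault it would be 1.)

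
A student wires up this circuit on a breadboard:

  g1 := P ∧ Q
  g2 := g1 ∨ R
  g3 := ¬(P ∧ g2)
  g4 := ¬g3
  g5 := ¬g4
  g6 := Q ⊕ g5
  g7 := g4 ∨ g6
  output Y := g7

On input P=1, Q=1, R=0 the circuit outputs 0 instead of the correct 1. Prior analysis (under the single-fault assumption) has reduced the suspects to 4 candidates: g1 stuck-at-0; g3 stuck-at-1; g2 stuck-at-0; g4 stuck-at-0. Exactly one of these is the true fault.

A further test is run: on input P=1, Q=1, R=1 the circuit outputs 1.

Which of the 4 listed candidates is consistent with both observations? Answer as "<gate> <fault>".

g1 stuck-at-0

Evaluate each candidate on input P=1, Q=1, R=1:
  g1 stuck-at-0: g1=0 [stuck-at-0], g2=1, g3=0, g4=1, g5=0, g6=1, g7=1 → 1 — matches
  g3 stuck-at-1: g1=1, g2=1, g3=1 [stuck-at-1], g4=0, g5=1, g6=0, g7=0 → 0 — eliminated
  g2 stuck-at-0: g1=1, g2=0 [stuck-at-0], g3=1, g4=0, g5=1, g6=0, g7=0 → 0 — eliminated
  g4 stuck-at-0: g1=1, g2=1, g3=0, g4=0 [stuck-at-0], g5=1, g6=0, g7=0 → 0 — eliminated
Only g1 stuck-at-0 reproduces the observed 1.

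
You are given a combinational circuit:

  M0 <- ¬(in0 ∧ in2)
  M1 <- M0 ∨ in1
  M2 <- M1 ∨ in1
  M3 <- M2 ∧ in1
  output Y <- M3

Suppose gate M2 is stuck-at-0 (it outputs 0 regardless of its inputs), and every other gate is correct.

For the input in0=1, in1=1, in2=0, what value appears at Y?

0

Propagate with M2 forced: M0=1, M1=1, M2=0 [stuck-at-0], M3=0.
So Y = 0. (Without the fault it would be 1.)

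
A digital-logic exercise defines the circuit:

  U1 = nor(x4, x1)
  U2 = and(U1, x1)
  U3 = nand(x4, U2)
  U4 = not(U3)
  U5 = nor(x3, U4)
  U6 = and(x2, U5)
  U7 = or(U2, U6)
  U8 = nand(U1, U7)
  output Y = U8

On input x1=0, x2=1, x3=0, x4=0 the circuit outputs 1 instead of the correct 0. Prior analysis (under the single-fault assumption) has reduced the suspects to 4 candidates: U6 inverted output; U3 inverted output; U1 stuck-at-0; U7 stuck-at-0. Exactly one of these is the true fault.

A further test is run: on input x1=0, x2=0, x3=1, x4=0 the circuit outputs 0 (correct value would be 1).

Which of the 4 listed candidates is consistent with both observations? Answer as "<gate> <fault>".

U6 inverted output

Evaluate each candidate on input x1=0, x2=0, x3=1, x4=0:
  U6 inverted output: U1=1, U2=0, U3=1, U4=0, U5=0, U6=1 [inverted output], U7=1, U8=0 → 0 — matches
  U3 inverted output: U1=1, U2=0, U3=0 [inverted output], U4=1, U5=0, U6=0, U7=0, U8=1 → 1 — eliminated
  U1 stuck-at-0: U1=0 [stuck-at-0], U2=0, U3=1, U4=0, U5=0, U6=0, U7=0, U8=1 → 1 — eliminated
  U7 stuck-at-0: U1=1, U2=0, U3=1, U4=0, U5=0, U6=0, U7=0 [stuck-at-0], U8=1 → 1 — eliminated
Only U6 inverted output reproduces the observed 0.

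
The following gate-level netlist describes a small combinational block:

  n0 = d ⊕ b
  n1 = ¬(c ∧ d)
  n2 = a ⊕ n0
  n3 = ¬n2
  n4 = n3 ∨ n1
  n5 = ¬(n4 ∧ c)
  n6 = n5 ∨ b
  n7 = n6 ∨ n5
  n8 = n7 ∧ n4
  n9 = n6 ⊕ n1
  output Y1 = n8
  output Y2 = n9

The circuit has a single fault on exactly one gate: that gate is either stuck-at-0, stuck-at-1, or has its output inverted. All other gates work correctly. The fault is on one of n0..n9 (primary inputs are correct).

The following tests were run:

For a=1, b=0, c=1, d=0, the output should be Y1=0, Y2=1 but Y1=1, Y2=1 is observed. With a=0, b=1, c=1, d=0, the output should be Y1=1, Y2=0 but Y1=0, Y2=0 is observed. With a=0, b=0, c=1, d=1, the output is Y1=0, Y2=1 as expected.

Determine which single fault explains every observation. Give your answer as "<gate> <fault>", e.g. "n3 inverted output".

n7 inverted output

Fault-free values for test 1 (a=1, b=0, c=1, d=0): n0=0, n1=1, n2=1, n3=0, n4=1, n5=0, n6=0, n7=0, n8=0, n9=1, giving Y1=0, Y2=1. Observed Y1=1, Y2=1.
Test 1: faults giving observed Y1=1, Y2=1 are {n7 stuck-at-1, n7 inverted output, n8 stuck-at-1, n8 inverted output}.
Test 2 (a=0, b=1, c=1, d=0): fault-free n0=1, n1=1, n2=1, n3=0, n4=1, n5=0, n6=1, n7=1, n8=1, n9=0 → Y1=1, Y2=0; observed Y1=0, Y2=0. Eliminates n7 stuck-at-1, n8 stuck-at-1.
Test 3 (a=0, b=0, c=1, d=1): fault-free n0=1, n1=0, n2=1, n3=0, n4=0, n5=1, n6=1, n7=1, n8=0, n9=1 → Y1=0, Y2=1; observed Y1=0, Y2=1. Eliminates n8 inverted output.
Only n7 inverted output is consistent with every test.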